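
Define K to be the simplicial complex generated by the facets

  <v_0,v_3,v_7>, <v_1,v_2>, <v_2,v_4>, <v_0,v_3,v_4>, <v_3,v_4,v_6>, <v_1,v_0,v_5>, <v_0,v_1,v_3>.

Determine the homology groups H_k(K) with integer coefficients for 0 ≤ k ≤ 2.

Order the vertices as v_0 < v_1 < v_2 < v_3 < v_4 < v_5 < v_6 < v_7. Listing each simplex with vertices in this order, K has dimension 2 with simplices:

  0-simplices (8): [v_0], [v_1], [v_2], [v_3], [v_4], [v_5], [v_6], [v_7]
  1-simplices (13): [v_0,v_1], [v_0,v_3], [v_0,v_4], [v_0,v_5], [v_0,v_7], [v_1,v_2], [v_1,v_3], [v_1,v_5], [v_2,v_4], [v_3,v_4], [v_3,v_6], [v_3,v_7], [v_4,v_6]
  2-simplices (5): [v_0,v_1,v_3], [v_0,v_1,v_5], [v_0,v_3,v_4], [v_0,v_3,v_7], [v_3,v_4,v_6]

Hence C_0 ≅ Z^8, C_1 ≅ Z^13, C_2 ≅ Z^5.

The boundary map ∂_1: C_1 → C_0 maps an edge to its endpoints' difference, ∂[p,q] = q − p.
As a 8×13 matrix over Z this has rank 7, with invariant factors (1,1,1,1,1,1,1).

∂_2: C_2 → C_1 acts by ∂[p,q,r] = [q,r] − [p,r] + [p,q]. For instance
  ∂[v_3,v_4,v_6] = [v_4,v_6] − [v_3,v_6] + [v_3,v_4],
  ∂[v_0,v_1,v_5] = [v_1,v_5] − [v_0,v_5] + [v_0,v_1].
The resulting 13×5 matrix has rank 5, and its Smith normal form has invariant factors (1,1,1,1,1).

Computing H_k = (kernel of ∂_k) / (image of ∂_{k+1}):

  H_0: rank C_0 − rank ∂_1 = 8 − 7 = 1, and the invariant factors of ∂_1 are all 1, so H_0 ≅ Z.
  H_1: rank ker ∂_1 − rank ∂_2 = (13 − 7) − 5 = 1, and the invariant factors of ∂_2 are all 1, so H_1 ≅ Z.
  H_2: rank ker ∂_2 − rank ∂_3 = (5 − 5) − 0 = 0, and there is no ∂_3, so H_2 ≅ 0.

H_0 ≅ Z,  H_1 ≅ Z,  H_2 = 0.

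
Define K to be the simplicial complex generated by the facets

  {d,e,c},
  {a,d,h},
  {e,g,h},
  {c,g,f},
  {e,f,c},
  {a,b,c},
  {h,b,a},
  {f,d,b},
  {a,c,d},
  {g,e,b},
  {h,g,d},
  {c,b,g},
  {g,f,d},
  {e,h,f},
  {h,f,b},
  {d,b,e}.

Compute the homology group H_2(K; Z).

K has 8 vertices, 24 edges, 16 triangles.
rank ∂_2 = 15, rank ∂_3 = 0 ⇒ b_2 = 16 − 15 − 0 = 1. So H_2 ≅ Z.

H_2 ≅ Z.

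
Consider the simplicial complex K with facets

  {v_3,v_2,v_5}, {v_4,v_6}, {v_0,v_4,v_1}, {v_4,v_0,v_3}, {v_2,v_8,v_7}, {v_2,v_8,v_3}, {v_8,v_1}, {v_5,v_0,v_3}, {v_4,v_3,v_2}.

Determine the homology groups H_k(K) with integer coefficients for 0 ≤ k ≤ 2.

K has 9 vertices, 16 edges, 7 triangles.
rank ∂_0 = 0, rank ∂_1 = 8 ⇒ b_0 = 9 − 0 − 8 = 1; all invariant factors of ∂_1 are 1 so no torsion. So H_0 = Z.
rank ∂_1 = 8, rank ∂_2 = 7 ⇒ b_1 = 16 − 8 − 7 = 1; all invariant factors of ∂_2 are 1 so no torsion. So H_1 = Z.
rank ∂_2 = 7, rank ∂_3 = 0 ⇒ b_2 = 7 − 7 − 0 = 0. So H_2 = 0.

H_0 ≅ Z,  H_1 ≅ Z,  H_2 = 0.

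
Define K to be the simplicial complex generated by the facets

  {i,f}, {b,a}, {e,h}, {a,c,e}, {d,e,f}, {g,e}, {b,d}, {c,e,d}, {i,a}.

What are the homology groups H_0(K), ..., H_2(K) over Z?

H_0 = Z,  H_1 = Z^2,  H_2 = 0.

Take the total order a < b < c < d < e < f < g < h < i on the vertex set. Then K (dimension 2) consists of the simplices:

  0-simplices (9): a, b, c, d, e, f, g, h, i
  1-simplices (13): ab, ac, ae, ai, bd, cd, ce, de, df, ef, eg, eh, fi
  2-simplices (3): ace, cde, def

Hence C_0 ≅ Z^9, C_1 ≅ Z^13, C_2 ≅ Z^3.

Boundary ∂_1: C_1 → C_0 maps an edge to its endpoints' difference, ∂[p,q] = q − p.
The resulting 9×13 matrix has rank 8, and its Smith normal form has invariant factors (1,1,1,1,1,1,1,1).

The boundary map ∂_2: C_2 → C_1 acts by ∂[p,q,r] = [q,r] − [p,r] + [p,q]. For instance
  ∂ace = ce − ae + ac,
  ∂def = ef − df + de.
As a 13×3 matrix over Z this has rank 3, with invariant factors (1,1,1).

Reading off H_k = ker ∂_k / im ∂_{k+1}:

  H_0: rank C_0 − rank ∂_1 = 9 − 8 = 1, and the invariant factors of ∂_1 are all 1, so H_0 ≅ Z.
  H_1: rank ker ∂_1 − rank ∂_2 = (13 − 8) − 3 = 2, and the invariant factors of ∂_2 are all 1, so H_1 ≅ Z^2.
  H_2: rank ker ∂_2 − rank ∂_3 = (3 − 3) − 0 = 0, and there is no ∂_3, so H_2 ≅ 0.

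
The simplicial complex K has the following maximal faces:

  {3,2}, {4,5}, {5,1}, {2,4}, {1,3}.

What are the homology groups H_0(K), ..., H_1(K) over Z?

Order the vertices as 1 < 2 < 3 < 4 < 5. Listing each simplex with vertices in this order, K has dimension 1 with simplices:

  0-simplices (5): [1], [2], [3], [4], [5]
  1-simplices (5): [1,3], [1,5], [2,3], [2,4], [4,5]

so the chain groups are C_0 ≅ Z^5, C_1 ≅ Z^5.

Boundary ∂_1: C_1 → C_0 sends each edge [p,q] (with p < q) to q − p.
This gives a 5×5 integer matrix of rank 4; reducing to Smith normal form yields diagonal entries (1,1,1,1).

Computing H_k = (kernel of ∂_k) / (image of ∂_{k+1}):

  H_0: rank C_0 − rank ∂_1 = 5 − 4 = 1, and the invariant factors of ∂_1 are all 1, so H_0 = Z.
  H_1: rank ker ∂_1 − rank ∂_2 = (5 − 4) − 0 = 1, and there is no ∂_2, so H_1 = Z.

As a check, the Euler characteristic is 5 − 5 = 0, which agrees with 1 − 1 = 0.
(K is a triangulation of the circle S^1.)

H_0 ≅ Z,  H_1 ≅ Z.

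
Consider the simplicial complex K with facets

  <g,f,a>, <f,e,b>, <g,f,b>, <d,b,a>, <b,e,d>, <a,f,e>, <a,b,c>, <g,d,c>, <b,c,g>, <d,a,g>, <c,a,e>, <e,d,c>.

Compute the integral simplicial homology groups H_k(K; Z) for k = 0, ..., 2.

H_0 = Z,  H_1 = Z/2,  H_2 = 0.

We work with the vertex ordering a < b < c < d < e < f < g. The simplices of K, each written with vertices in increasing order, are:

  0-simplices (7): a, b, c, d, e, f, g
  1-simplices (18): ab, ac, ad, ae, af, ag, bc, bd, be, bf, bg, cd, ce, cg, de, dg, ef, fg
  2-simplices (12): abc, abd, ace, adg, aef, afg, bcg, bde, bef, bfg, cde, cdg

giving chain groups C_0 ≅ Z^7, C_1 ≅ Z^18, C_2 ≅ Z^12.

The boundary map ∂_1: C_1 → C_0 sends each edge [p,q] (with p < q) to q − p. For instance
  ∂bc = c − b.
The 7×18 boundary matrix has rank 6 and Smith normal form diag(1,1,1,1,1,1).

The boundary map ∂_2: C_2 → C_1 sends each 2-simplex [p,q,r] to [q,r] − [p,r] + [p,q]. For instance
  ∂afg = fg − ag + af,
  ∂bde = de − be + bd.
The resulting 18×12 matrix has rank 12, and its Smith normal form has invariant factors (1,1,1,1,1,1,1,1,1,1,1,2).

Computing H_k = (kernel of ∂_k) / (image of ∂_{k+1}):

  H_0: rank C_0 − rank ∂_1 = 7 − 6 = 1, and the invariant factors of ∂_1 are all 1, so H_0 ≅ Z.
  H_1: rank ker ∂_1 − rank ∂_2 = (18 − 6) − 12 = 0, and ∂_2 has invariant factor 2 > 1, so H_1 ≅ Z/2.
  H_2: rank ker ∂_2 − rank ∂_3 = (12 − 12) − 0 = 0, and there is no ∂_3, so H_2 ≅ 0.

As a check, the Euler characteristic is 7 − 18 + 12 = 1, which agrees with 1 − 0 + 0 = 1.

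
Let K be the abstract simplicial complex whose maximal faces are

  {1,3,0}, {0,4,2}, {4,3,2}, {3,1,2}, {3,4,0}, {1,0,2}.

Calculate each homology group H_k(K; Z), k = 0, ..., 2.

H_0 = Z,  H_1 = 0,  H_2 = Z.

Fix the vertex order 0 < 1 < 2 < 3 < 4 and write every simplex with vertices in increasing order. Then dim K = 2 and the simplices of K are:

  0-simplices (5): [0], [1], [2], [3], [4]
  1-simplices (9): [0,1], [0,2], [0,3], [0,4], [1,2], [1,3], [2,3], [2,4], [3,4]
  2-simplices (6): [0,1,2], [0,1,3], [0,2,4], [0,3,4], [1,2,3], [2,3,4]

Hence C_0 ≅ Z^5, C_1 ≅ Z^9, C_2 ≅ Z^6.

Boundary ∂_1: C_1 → C_0 sends each edge [p,q] (with p < q) to q − p. For instance
  ∂[2,4] = [4] − [2].
The resulting 5×9 matrix has rank 4, and its Smith normal form has invariant factors (1,1,1,1).

The boundary map ∂_2: C_2 → C_1 maps a triangle to the signed sum of its edges. For instance
  ∂[1,2,3] = [2,3] − [1,3] + [1,2],
  ∂[0,2,4] = [2,4] − [0,4] + [0,2].
This gives a 9×6 integer matrix of rank 5; reducing to Smith normal form yields diagonal entries (1,1,1,1,1).

Computing H_k = (kernel of ∂_k) / (image of ∂_{k+1}):

  H_0: rank C_0 − rank ∂_1 = 5 − 4 = 1, and the invariant factors of ∂_1 are all 1, so H_0 ≅ Z.
  H_1: rank ker ∂_1 − rank ∂_2 = (9 − 4) − 5 = 0, and the invariant factors of ∂_2 are all 1, so H_1 ≅ 0.
  H_2: rank ker ∂_2 − rank ∂_3 = (6 − 5) − 0 = 1, and there is no ∂_3, so H_2 ≅ Z.

(K is a triangulation of the 2-sphere S^2.)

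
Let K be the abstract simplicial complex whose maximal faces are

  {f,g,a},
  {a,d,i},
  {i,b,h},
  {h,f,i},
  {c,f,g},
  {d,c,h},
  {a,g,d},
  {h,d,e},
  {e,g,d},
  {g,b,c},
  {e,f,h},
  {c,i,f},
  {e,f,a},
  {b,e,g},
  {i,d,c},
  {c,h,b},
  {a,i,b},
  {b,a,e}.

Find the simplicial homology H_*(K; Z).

We work with the vertex ordering a < b < c < d < e < f < g < h < i. The simplices of K, each written with vertices in increasing order, are:

  0-simplices (9): a, b, c, d, e, f, g, h, i
  1-simplices (27): ab, ad, ae, af, ag, ai, bc, be, bg, bh, bi, cd, cf, cg, ch, ci, de, dg, dh, di, ef, eg, eh, fg, fh, fi, hi
  2-simplices (18): abe, abi, adg, adi, aef, afg, bcg, bch, beg, bhi, cdh, cdi, cfg, cfi, deg, deh, efh, fhi

giving chain groups C_0 ≅ Z^9, C_1 ≅ Z^27, C_2 ≅ Z^18.

Boundary ∂_1: C_1 → C_0 sends each edge [p,q] (with p < q) to q − p. For instance
  ∂ai = i − a.
As a 9×27 matrix over Z this has rank 8, with invariant factors (1,1,1,1,1,1,1,1).

Boundary ∂_2: C_2 → C_1 sends each 2-simplex [p,q,r] to [q,r] − [p,r] + [p,q]. For instance
  ∂bcg = cg − bg + bc,
  ∂cfg = fg − cg + cf.
As a 27×18 matrix over Z this has rank 18, with invariant factors (1,1,1,1,1,1,1,1,1,1,1,1,1,1,1,1,1,2).

From H_k ≅ ker(∂_k) / im(∂_{k+1}) we obtain:

  H_0: rank C_0 − rank ∂_1 = 9 − 8 = 1, and the invariant factors of ∂_1 are all 1, so H_0 = Z.
  H_1: rank ker ∂_1 − rank ∂_2 = (27 − 8) − 18 = 1, and ∂_2 has invariant factor 2 > 1, so H_1 = Z × Z/2.
  H_2: rank ker ∂_2 − rank ∂_3 = (18 − 18) − 0 = 0, and there is no ∂_3, so H_2 = 0.

(K is a triangulation of the Klein bottle.)

H_0 = Z,  H_1 = Z × Z/2,  H_2 = 0.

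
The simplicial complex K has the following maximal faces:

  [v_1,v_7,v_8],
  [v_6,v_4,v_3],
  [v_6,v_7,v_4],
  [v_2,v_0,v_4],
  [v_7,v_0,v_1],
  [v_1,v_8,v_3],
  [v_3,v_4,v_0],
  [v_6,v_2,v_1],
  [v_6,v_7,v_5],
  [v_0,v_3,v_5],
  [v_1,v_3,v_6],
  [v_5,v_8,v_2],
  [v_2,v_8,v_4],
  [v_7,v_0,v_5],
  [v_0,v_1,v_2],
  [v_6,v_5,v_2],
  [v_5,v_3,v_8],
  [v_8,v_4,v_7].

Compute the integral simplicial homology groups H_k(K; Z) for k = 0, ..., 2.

H_0 = Z,  H_1 = Z^2,  H_2 = Z.

Fix the vertex order v_0 < v_1 < v_2 < v_3 < v_4 < v_5 < v_6 < v_7 < v_8 and write every simplex with vertices in increasing order. Then dim K = 2 and the simplices of K are:

  0-simplices (9): [v_0], [v_1], [v_2], [v_3], [v_4], [v_5], [v_6], [v_7], [v_8]
  1-simplices (27): (27 of them)
  2-simplices (18): (18 of them)

Hence C_0 ≅ Z^9, C_1 ≅ Z^27, C_2 ≅ Z^18.

Boundary ∂_1: C_1 → C_0 sends each edge [p,q] (with p < q) to q − p.
This gives a 9×27 integer matrix of rank 8; reducing to Smith normal form yields diagonal entries (1,1,1,1,1,1,1,1).

Boundary ∂_2: C_2 → C_1 maps a triangle to the signed sum of its edges. For instance
  ∂[v_1,v_3,v_8] = [v_3,v_8] − [v_1,v_8] + [v_1,v_3],
  ∂[v_0,v_3,v_5] = [v_3,v_5] − [v_0,v_5] + [v_0,v_3].
The 27×18 boundary matrix has rank 17 and Smith normal form diag(1,1,1,1,1,1,1,1,1,1,1,1,1,1,1,1,1).

Computing H_k = (kernel of ∂_k) / (image of ∂_{k+1}):

  H_0: rank C_0 − rank ∂_1 = 9 − 8 = 1, and the invariant factors of ∂_1 are all 1, so H_0 ≅ Z.
  H_1: rank ker ∂_1 − rank ∂_2 = (27 − 8) − 17 = 2, and the invariant factors of ∂_2 are all 1, so H_1 ≅ Z^2.
  H_2: rank ker ∂_2 − rank ∂_3 = (18 − 17) − 0 = 1, and there is no ∂_3, so H_2 ≅ Z.

As a check, the Euler characteristic is 9 − 27 + 18 = 0, which agrees with 1 − 2 + 1 = 0.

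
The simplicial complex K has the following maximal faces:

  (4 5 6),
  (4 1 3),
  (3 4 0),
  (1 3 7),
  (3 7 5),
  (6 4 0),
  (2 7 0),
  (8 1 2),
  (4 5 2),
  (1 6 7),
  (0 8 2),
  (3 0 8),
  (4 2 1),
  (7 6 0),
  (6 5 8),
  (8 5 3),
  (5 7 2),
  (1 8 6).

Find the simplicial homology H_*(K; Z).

H_0 ≅ Z,  H_1 ≅ Z^2,  H_2 ≅ Z.

We work with the vertex ordering 0 < 1 < 2 < 3 < 4 < 5 < 6 < 7 < 8. The simplices of K, each written with vertices in increasing order, are:

  0-simplices (9): [0], [1], [2], [3], [4], [5], [6], [7], [8]
  1-simplices (27): (27 of them)
  2-simplices (18): [0,2,7], [0,2,8], [0,3,4], [0,3,8], [0,4,6], [0,6,7], [1,2,4], [1,2,8], [1,3,4], [1,3,7], [1,6,7], [1,6,8], [2,4,5], [2,5,7], [3,5,7], [3,5,8], [4,5,6], [5,6,8]

giving chain groups C_0 ≅ Z^9, C_1 ≅ Z^27, C_2 ≅ Z^18.

The boundary map ∂_1: C_1 → C_0 is given by ∂[p,q] = [q] − [p]. For instance
  ∂[3,8] = [8] − [3].
As a 9×27 matrix over Z this has rank 8, with invariant factors (1,1,1,1,1,1,1,1).

Boundary ∂_2: C_2 → C_1 acts by ∂[p,q,r] = [q,r] − [p,r] + [p,q]. For instance
  ∂[1,3,7] = [3,7] − [1,7] + [1,3],
  ∂[1,6,7] = [6,7] − [1,7] + [1,6].
This gives a 27×18 integer matrix of rank 17; reducing to Smith normal form yields diagonal entries (1,1,1,1,1,1,1,1,1,1,1,1,1,1,1,1,1).

From H_k ≅ ker(∂_k) / im(∂_{k+1}) we obtain:

  H_0: rank C_0 − rank ∂_1 = 9 − 8 = 1, and the invariant factors of ∂_1 are all 1, so H_0 ≅ Z.
  H_1: rank ker ∂_1 − rank ∂_2 = (27 − 8) − 17 = 2, and the invariant factors of ∂_2 are all 1, so H_1 ≅ Z^2.
  H_2: rank ker ∂_2 − rank ∂_3 = (18 − 17) − 0 = 1, and there is no ∂_3, so H_2 ≅ Z.

As a check, the Euler characteristic is 9 − 27 + 18 = 0, which agrees with 1 − 2 + 1 = 0.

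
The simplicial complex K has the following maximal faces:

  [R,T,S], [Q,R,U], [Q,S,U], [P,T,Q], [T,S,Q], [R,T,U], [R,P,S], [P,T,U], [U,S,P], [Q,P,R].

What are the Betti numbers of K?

We work with the vertex ordering P < Q < R < S < T < U. The simplices of K, each written with vertices in increasing order, are:

  0-simplices (6): P, Q, R, S, T, U
  1-simplices (15): PQ, PR, PS, PT, PU, QR, QS, QT, QU, RS, RT, RU, ST, SU, TU
  2-simplices (10): PQR, PQT, PRS, PSU, PTU, QRU, QST, QSU, RST, RTU

so the chain groups are C_0 ≅ Z^6, C_1 ≅ Z^15, C_2 ≅ Z^10.

The boundary map ∂_1: C_1 → C_0 is given by ∂[p,q] = [q] − [p].
The resulting 6×15 matrix has rank 5, and its Smith normal form has invariant factors (1,1,1,1,1).

Boundary ∂_2: C_2 → C_1 acts by ∂[p,q,r] = [q,r] − [p,r] + [p,q]. For instance
  ∂PSU = SU − PU + PS,
  ∂PQR = QR − PR + PQ.
This gives a 15×10 integer matrix of rank 10; reducing to Smith normal form yields diagonal entries (1,1,1,1,1,1,1,1,1,2).

From H_k ≅ ker(∂_k) / im(∂_{k+1}) we obtain:

  H_0: rank C_0 − rank ∂_1 = 6 − 5 = 1, and the invariant factors of ∂_1 are all 1, so H_0 = Z.
  H_1: rank ker ∂_1 − rank ∂_2 = (15 − 5) − 10 = 0, and ∂_2 has invariant factor 2 > 1, so H_1 = Z_2.
  H_2: rank ker ∂_2 − rank ∂_3 = (10 − 10) − 0 = 0, and there is no ∂_3, so H_2 = 0.

(K is a triangulation of the real projective plane RP^2.)

Hence the Betti numbers are b_0 = 1, b_1 = 0, b_2 = 0.

b_0 = 1, b_1 = 0, b_2 = 0.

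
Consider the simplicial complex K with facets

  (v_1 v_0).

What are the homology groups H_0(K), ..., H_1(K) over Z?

H_0 ≅ Z,  H_1 = 0.

K has 2 vertices, 1 edge.
rank ∂_0 = 0, rank ∂_1 = 1 ⇒ b_0 = 2 − 0 − 1 = 1; all invariant factors of ∂_1 are 1 so no torsion. So H_0 ≅ Z.
rank ∂_1 = 1, rank ∂_2 = 0 ⇒ b_1 = 1 − 1 − 0 = 0. So H_1 ≅ 0.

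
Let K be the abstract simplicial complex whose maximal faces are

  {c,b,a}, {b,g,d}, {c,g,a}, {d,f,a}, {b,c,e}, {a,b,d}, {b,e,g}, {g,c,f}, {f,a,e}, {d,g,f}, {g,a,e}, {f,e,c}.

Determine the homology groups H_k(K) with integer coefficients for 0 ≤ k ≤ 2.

H_0 ≅ Z,  H_1 ≅ Z_2,  H_2 = 0.

Order the vertices as a < b < c < d < e < f < g. Listing each simplex with vertices in this order, K has dimension 2 with simplices:

  0-simplices (7): a, b, c, d, e, f, g
  1-simplices (18): ab, ac, ad, ae, af, ag, bc, bd, be, bg, ce, cf, cg, df, dg, ef, eg, fg
  2-simplices (12): abc, abd, acg, adf, aef, aeg, bce, bdg, beg, cef, cfg, dfg

Hence C_0 ≅ Z^7, C_1 ≅ Z^18, C_2 ≅ Z^12.

Boundary ∂_1: C_1 → C_0 is given by ∂[p,q] = [q] − [p]. For instance
  ∂ab = b − a.
As a 7×18 matrix over Z this has rank 6, with invariant factors (1,1,1,1,1,1).

∂_2: C_2 → C_1 acts by ∂[p,q,r] = [q,r] − [p,r] + [p,q]. For instance
  ∂aef = ef − af + ae,
  ∂abc = bc − ac + ab.
This gives a 18×12 integer matrix of rank 12; reducing to Smith normal form yields diagonal entries (1,1,1,1,1,1,1,1,1,1,1,2).

From H_k ≅ ker(∂_k) / im(∂_{k+1}) we obtain:

  H_0: rank C_0 − rank ∂_1 = 7 − 6 = 1, and the invariant factors of ∂_1 are all 1, so H_0 = Z.
  H_1: rank ker ∂_1 − rank ∂_2 = (18 − 6) − 12 = 0, and ∂_2 has invariant factor 2 > 1, so H_1 = Z_2.
  H_2: rank ker ∂_2 − rank ∂_3 = (12 − 12) − 0 = 0, and there is no ∂_3, so H_2 = 0.

As a check, the Euler characteristic is 7 − 18 + 12 = 1, which agrees with 1 − 0 + 0 = 1.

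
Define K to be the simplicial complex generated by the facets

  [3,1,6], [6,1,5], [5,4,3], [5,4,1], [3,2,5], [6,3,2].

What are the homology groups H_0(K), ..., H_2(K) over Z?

H_0 ≅ Z,  H_1 ≅ Z,  H_2 = 0.

Order the vertices as 1 < 2 < 3 < 4 < 5 < 6. Listing each simplex with vertices in this order, K has dimension 2 with simplices:

  0-simplices (6): [1], [2], [3], [4], [5], [6]
  1-simplices (12): [1,3], [1,4], [1,5], [1,6], [2,3], [2,5], [2,6], [3,4], [3,5], [3,6], [4,5], [5,6]
  2-simplices (6): [1,3,6], [1,4,5], [1,5,6], [2,3,5], [2,3,6], [3,4,5]

Hence C_0 ≅ Z^6, C_1 ≅ Z^12, C_2 ≅ Z^6.

∂_1: C_1 → C_0 sends each edge [p,q] (with p < q) to q − p.
This gives a 6×12 integer matrix of rank 5; reducing to Smith normal form yields diagonal entries (1,1,1,1,1).

The boundary map ∂_2: C_2 → C_1 sends each 2-simplex [p,q,r] to [q,r] − [p,r] + [p,q]. For instance
  ∂[1,3,6] = [3,6] − [1,6] + [1,3],
  ∂[1,4,5] = [4,5] − [1,5] + [1,4].
As a 12×6 matrix over Z this has rank 6, with invariant factors (1,1,1,1,1,1).

Now H_k = ker ∂_k / im ∂_{k+1}, so:

  H_0: rank C_0 − rank ∂_1 = 6 − 5 = 1, and the invariant factors of ∂_1 are all 1, so H_0 = Z.
  H_1: rank ker ∂_1 − rank ∂_2 = (12 − 5) − 6 = 1, and the invariant factors of ∂_2 are all 1, so H_1 = Z.
  H_2: rank ker ∂_2 − rank ∂_3 = (6 − 6) − 0 = 0, and there is no ∂_3, so H_2 = 0.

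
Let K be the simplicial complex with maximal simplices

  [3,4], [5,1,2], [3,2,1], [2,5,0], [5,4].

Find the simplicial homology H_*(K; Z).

H_0 = Z,  H_1 = Z,  H_2 = 0.

We work with the vertex ordering 0 < 1 < 2 < 3 < 4 < 5. The simplices of K, each written with vertices in increasing order, are:

  0-simplices (6): [0], [1], [2], [3], [4], [5]
  1-simplices (9): [0,2], [0,5], [1,2], [1,3], [1,5], [2,3], [2,5], [3,4], [4,5]
  2-simplices (3): [0,2,5], [1,2,3], [1,2,5]

Hence C_0 ≅ Z^6, C_1 ≅ Z^9, C_2 ≅ Z^3.

Boundary ∂_1: C_1 → C_0 is given by ∂[p,q] = [q] − [p].
This gives a 6×9 integer matrix of rank 5; reducing to Smith normal form yields diagonal entries (1,1,1,1,1).

The boundary map ∂_2: C_2 → C_1 acts by ∂[p,q,r] = [q,r] − [p,r] + [p,q]. For instance
  ∂[1,2,3] = [2,3] − [1,3] + [1,2],
  ∂[0,2,5] = [2,5] − [0,5] + [0,2].
The resulting 9×3 matrix has rank 3, and its Smith normal form has invariant factors (1,1,1).

Computing H_k = (kernel of ∂_k) / (image of ∂_{k+1}):

  H_0: rank C_0 − rank ∂_1 = 6 − 5 = 1, and the invariant factors of ∂_1 are all 1, so H_0 = Z.
  H_1: rank ker ∂_1 − rank ∂_2 = (9 − 5) − 3 = 1, and the invariant factors of ∂_2 are all 1, so H_1 = Z.
  H_2: rank ker ∂_2 − rank ∂_3 = (3 − 3) − 0 = 0, and there is no ∂_3, so H_2 = 0.

As a check, the Euler characteristic is 6 − 9 + 3 = 0, which agrees with 1 − 1 + 0 = 0.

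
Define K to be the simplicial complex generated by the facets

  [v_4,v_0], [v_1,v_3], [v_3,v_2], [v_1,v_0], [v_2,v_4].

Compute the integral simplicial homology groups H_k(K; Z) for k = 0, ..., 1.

Order the vertices as v_0 < v_1 < v_2 < v_3 < v_4. Listing each simplex with vertices in this order, K has dimension 1 with simplices:

  0-simplices (5): [v_0], [v_1], [v_2], [v_3], [v_4]
  1-simplices (5): [v_0,v_1], [v_0,v_4], [v_1,v_3], [v_2,v_3], [v_2,v_4]

giving chain groups C_0 ≅ Z^5, C_1 ≅ Z^5.

Boundary ∂_1: C_1 → C_0 maps an edge to its endpoints' difference, ∂[p,q] = q − p. For instance
  ∂[v_2,v_4] = [v_4] − [v_2].
The 5×5 boundary matrix has rank 4 and Smith normal form diag(1,1,1,1).

Now H_k = ker ∂_k / im ∂_{k+1}, so:

  H_0: rank C_0 − rank ∂_1 = 5 − 4 = 1, and the invariant factors of ∂_1 are all 1, so H_0 ≅ Z.
  H_1: rank ker ∂_1 − rank ∂_2 = (5 − 4) − 0 = 1, and there is no ∂_2, so H_1 ≅ Z.

H_0 = Z,  H_1 = Z.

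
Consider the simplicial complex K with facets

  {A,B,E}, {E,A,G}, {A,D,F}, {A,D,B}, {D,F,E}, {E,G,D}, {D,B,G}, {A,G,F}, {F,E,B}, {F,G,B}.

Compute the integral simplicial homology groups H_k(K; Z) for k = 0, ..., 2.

H_0 = Z,  H_1 = Z/2,  H_2 = 0.

K has 6 vertices, 15 edges, 10 triangles.
rank ∂_0 = 0, rank ∂_1 = 5 ⇒ b_0 = 6 − 0 − 5 = 1; all invariant factors of ∂_1 are 1 so no torsion. So H_0 ≅ Z.
rank ∂_1 = 5, rank ∂_2 = 10 ⇒ b_1 = 15 − 5 − 10 = 0; ∂_2 has invariant factor(s) [2] giving torsion. So H_1 ≅ Z/2.
rank ∂_2 = 10, rank ∂_3 = 0 ⇒ b_2 = 10 − 10 − 0 = 0. So H_2 ≅ 0.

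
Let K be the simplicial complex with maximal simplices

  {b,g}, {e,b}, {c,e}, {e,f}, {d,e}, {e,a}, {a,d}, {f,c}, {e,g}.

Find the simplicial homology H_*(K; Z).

Order the vertices as a < b < c < d < e < f < g. Listing each simplex with vertices in this order, K has dimension 1 with simplices:

  0-simplices (7): a, b, c, d, e, f, g
  1-simplices (9): ad, ae, be, bg, ce, cf, de, ef, eg

so the chain groups are C_0 ≅ Z^7, C_1 ≅ Z^9.

Boundary ∂_1: C_1 → C_0 is given by ∂[p,q] = [q] − [p].
As a 7×9 matrix over Z this has rank 6, with invariant factors (1,1,1,1,1,1).

From H_k ≅ ker(∂_k) / im(∂_{k+1}) we obtain:

  H_0: rank C_0 − rank ∂_1 = 7 − 6 = 1, and the invariant factors of ∂_1 are all 1, so H_0 = Z.
  H_1: rank ker ∂_1 − rank ∂_2 = (9 − 6) − 0 = 3, and there is no ∂_2, so H_1 = Z^3.

As a check, the Euler characteristic is 7 − 9 = -2, which agrees with 1 − 3 = -2.

H_0 ≅ Z,  H_1 ≅ Z^3.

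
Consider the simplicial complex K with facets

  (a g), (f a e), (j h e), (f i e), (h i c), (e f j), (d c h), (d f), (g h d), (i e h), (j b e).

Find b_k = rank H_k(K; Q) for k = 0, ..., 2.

We work with the vertex ordering a < b < c < d < e < f < g < h < i < j. The simplices of K, each written with vertices in increasing order, are:

  0-simplices (10): a, b, c, d, e, f, g, h, i, j
  1-simplices (20): ae, af, ag, be, bj, cd, ch, ci, df, dg, dh, ef, eh, ei, ej, fi, fj, gh, hi, hj
  2-simplices (9): aef, bej, cdh, chi, dgh, efi, efj, ehi, ehj

Hence C_0 ≅ Z^10, C_1 ≅ Z^20, C_2 ≅ Z^9.

∂_1: C_1 → C_0 sends each edge [p,q] (with p < q) to q − p. For instance
  ∂bj = j − b.
This gives a 10×20 integer matrix of rank 9; reducing to Smith normal form yields diagonal entries (1,1,1,1,1,1,1,1,1).

Boundary ∂_2: C_2 → C_1 maps a triangle to the signed sum of its edges. For instance
  ∂dgh = gh − dh + dg,
  ∂efi = fi − ei + ef.
The resulting 20×9 matrix has rank 9, and its Smith normal form has invariant factors (1,1,1,1,1,1,1,1,1).

Reading off H_k = ker ∂_k / im ∂_{k+1}:

  H_0: rank C_0 − rank ∂_1 = 10 − 9 = 1, and the invariant factors of ∂_1 are all 1, so H_0 = Z.
  H_1: rank ker ∂_1 − rank ∂_2 = (20 − 9) − 9 = 2, and the invariant factors of ∂_2 are all 1, so H_1 = Z^2.
  H_2: rank ker ∂_2 − rank ∂_3 = (9 − 9) − 0 = 0, and there is no ∂_3, so H_2 = 0.

Hence the Betti numbers are b_0 = 1, b_1 = 2, b_2 = 0.

b_0 = 1, b_1 = 2, b_2 = 0.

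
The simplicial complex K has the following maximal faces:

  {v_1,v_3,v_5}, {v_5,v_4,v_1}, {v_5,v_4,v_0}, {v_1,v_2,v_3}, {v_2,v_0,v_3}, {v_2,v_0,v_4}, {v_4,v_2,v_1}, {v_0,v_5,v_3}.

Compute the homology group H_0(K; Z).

Take the total order v_0 < v_1 < v_2 < v_3 < v_4 < v_5 on the vertex set. Then K (dimension 2) consists of the simplices:

  0-simplices (6): [v_0], [v_1], [v_2], [v_3], [v_4], [v_5]
  1-simplices (12): [v_0,v_2], [v_0,v_3], [v_0,v_4], [v_0,v_5], [v_1,v_2], [v_1,v_3], [v_1,v_4], [v_1,v_5], [v_2,v_3], [v_2,v_4], [v_3,v_5], [v_4,v_5]
  2-simplices (8): [v_0,v_2,v_3], [v_0,v_2,v_4], [v_0,v_3,v_5], [v_0,v_4,v_5], [v_1,v_2,v_3], [v_1,v_2,v_4], [v_1,v_3,v_5], [v_1,v_4,v_5]

Hence C_0 ≅ Z^6, C_1 ≅ Z^12, C_2 ≅ Z^8.

∂_1: C_1 → C_0 sends each edge [p,q] (with p < q) to q − p.
As a 6×12 matrix over Z this has rank 5, with invariant factors (1,1,1,1,1).

Boundary ∂_2: C_2 → C_1 sends each 2-simplex [p,q,r] to [q,r] − [p,r] + [p,q]. For instance
  ∂[v_1,v_3,v_5] = [v_3,v_5] − [v_1,v_5] + [v_1,v_3],
  ∂[v_1,v_4,v_5] = [v_4,v_5] − [v_1,v_5] + [v_1,v_4].
The resulting 12×8 matrix has rank 7, and its Smith normal form has invariant factors (1,1,1,1,1,1,1).

From H_k ≅ ker(∂_k) / im(∂_{k+1}) we obtain:

  H_0: rank C_0 − rank ∂_1 = 6 − 5 = 1, and the invariant factors of ∂_1 are all 1, so H_0 = Z.

(K is a triangulation of the 2-sphere S^2.)

H_0 ≅ Z.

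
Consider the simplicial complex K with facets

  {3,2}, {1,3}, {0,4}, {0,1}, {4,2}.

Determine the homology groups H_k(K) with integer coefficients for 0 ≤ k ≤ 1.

Order the vertices as 0 < 1 < 2 < 3 < 4. Listing each simplex with vertices in this order, K has dimension 1 with simplices:

  0-simplices (5): [0], [1], [2], [3], [4]
  1-simplices (5): [0,1], [0,4], [1,3], [2,3], [2,4]

so the chain groups are C_0 ≅ Z^5, C_1 ≅ Z^5.

The boundary map ∂_1: C_1 → C_0 sends each edge [p,q] (with p < q) to q − p. For instance
  ∂[2,3] = [3] − [2].
This gives a 5×5 integer matrix of rank 4; reducing to Smith normal form yields diagonal entries (1,1,1,1).

Computing H_k = (kernel of ∂_k) / (image of ∂_{k+1}):

  H_0: rank C_0 − rank ∂_1 = 5 − 4 = 1, and the invariant factors of ∂_1 are all 1, so H_0 = Z.
  H_1: rank ker ∂_1 − rank ∂_2 = (5 − 4) − 0 = 1, and there is no ∂_2, so H_1 = Z.

(K is a triangulation of the circle S^1.)

H_0 = Z,  H_1 = Z.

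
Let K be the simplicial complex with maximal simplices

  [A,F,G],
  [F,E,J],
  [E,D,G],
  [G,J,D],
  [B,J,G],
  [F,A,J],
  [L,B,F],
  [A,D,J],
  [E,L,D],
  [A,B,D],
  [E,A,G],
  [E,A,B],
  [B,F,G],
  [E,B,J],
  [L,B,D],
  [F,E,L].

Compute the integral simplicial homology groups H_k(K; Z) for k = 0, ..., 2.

H_0 = Z,  H_1 = Z^2,  H_2 = Z.

K has 8 vertices, 24 edges, 16 triangles.
rank ∂_0 = 0, rank ∂_1 = 7 ⇒ b_0 = 8 − 0 − 7 = 1; all invariant factors of ∂_1 are 1 so no torsion. So H_0 ≅ Z.
rank ∂_1 = 7, rank ∂_2 = 15 ⇒ b_1 = 24 − 7 − 15 = 2; all invariant factors of ∂_2 are 1 so no torsion. So H_1 ≅ Z^2.
rank ∂_2 = 15, rank ∂_3 = 0 ⇒ b_2 = 16 − 15 − 0 = 1. So H_2 ≅ Z.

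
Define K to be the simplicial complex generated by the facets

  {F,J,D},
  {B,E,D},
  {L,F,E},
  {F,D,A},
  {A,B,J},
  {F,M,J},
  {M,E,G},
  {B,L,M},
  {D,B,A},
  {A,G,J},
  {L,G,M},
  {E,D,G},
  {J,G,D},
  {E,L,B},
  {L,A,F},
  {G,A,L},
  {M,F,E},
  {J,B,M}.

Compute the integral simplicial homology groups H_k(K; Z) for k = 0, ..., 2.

H_0 = Z,  H_1 = Z × Z/2,  H_2 = 0.

K has 9 vertices, 27 edges, 18 triangles.
rank ∂_0 = 0, rank ∂_1 = 8 ⇒ b_0 = 9 − 0 − 8 = 1; all invariant factors of ∂_1 are 1 so no torsion. So H_0 ≅ Z.
rank ∂_1 = 8, rank ∂_2 = 18 ⇒ b_1 = 27 − 8 − 18 = 1; ∂_2 has invariant factor(s) [2] giving torsion. So H_1 ≅ Z × Z/2.
rank ∂_2 = 18, rank ∂_3 = 0 ⇒ b_2 = 18 − 18 − 0 = 0. So H_2 ≅ 0.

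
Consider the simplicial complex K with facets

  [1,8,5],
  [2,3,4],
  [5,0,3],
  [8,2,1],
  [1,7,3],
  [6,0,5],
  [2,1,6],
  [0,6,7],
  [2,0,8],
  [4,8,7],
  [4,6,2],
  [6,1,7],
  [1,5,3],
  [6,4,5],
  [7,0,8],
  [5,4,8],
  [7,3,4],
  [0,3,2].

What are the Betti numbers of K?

b_0 = 1, b_1 = 2, b_2 = 1.

Order the vertices as 0 < 1 < 2 < 3 < 4 < 5 < 6 < 7 < 8. Listing each simplex with vertices in this order, K has dimension 2 with simplices:

  0-simplices (9): [0], [1], [2], [3], [4], [5], [6], [7], [8]
  1-simplices (27): (27 of them)
  2-simplices (18): [0,2,3], [0,2,8], [0,3,5], [0,5,6], [0,6,7], [0,7,8], [1,2,6], [1,2,8], [1,3,5], [1,3,7], [1,5,8], [1,6,7], [2,3,4], [2,4,6], [3,4,7], [4,5,6], [4,5,8], [4,7,8]

giving chain groups C_0 ≅ Z^9, C_1 ≅ Z^27, C_2 ≅ Z^18.

Boundary ∂_1: C_1 → C_0 sends each edge [p,q] (with p < q) to q − p. For instance
  ∂[0,5] = [5] − [0].
This gives a 9×27 integer matrix of rank 8; reducing to Smith normal form yields diagonal entries (1,1,1,1,1,1,1,1).

Boundary ∂_2: C_2 → C_1 maps a triangle to the signed sum of its edges. For instance
  ∂[1,2,8] = [2,8] − [1,8] + [1,2],
  ∂[1,3,7] = [3,7] − [1,7] + [1,3].
The 27×18 boundary matrix has rank 17 and Smith normal form diag(1,1,1,1,1,1,1,1,1,1,1,1,1,1,1,1,1).

Now H_k = ker ∂_k / im ∂_{k+1}, so:

  H_0: rank C_0 − rank ∂_1 = 9 − 8 = 1, and the invariant factors of ∂_1 are all 1, so H_0 ≅ Z.
  H_1: rank ker ∂_1 − rank ∂_2 = (27 − 8) − 17 = 2, and the invariant factors of ∂_2 are all 1, so H_1 ≅ Z^2.
  H_2: rank ker ∂_2 − rank ∂_3 = (18 − 17) − 0 = 1, and there is no ∂_3, so H_2 ≅ Z.

As a check, the Euler characteristic is 9 − 27 + 18 = 0, which agrees with 1 − 2 + 1 = 0.
(K is a triangulation of the torus T^2.)

Hence the Betti numbers are b_0 = 1, b_1 = 2, b_2 = 1.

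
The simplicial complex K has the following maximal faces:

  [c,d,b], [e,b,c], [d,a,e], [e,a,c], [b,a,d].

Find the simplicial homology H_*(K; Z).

H_0 ≅ Z,  H_1 ≅ Z,  H_2 = 0.

Order the vertices as a < b < c < d < e. Listing each simplex with vertices in this order, K has dimension 2 with simplices:

  0-simplices (5): a, b, c, d, e
  1-simplices (10): ab, ac, ad, ae, bc, bd, be, cd, ce, de
  2-simplices (5): abd, ace, ade, bcd, bce

so the chain groups are C_0 ≅ Z^5, C_1 ≅ Z^10, C_2 ≅ Z^5.

The boundary map ∂_1: C_1 → C_0 maps an edge to its endpoints' difference, ∂[p,q] = q − p. For instance
  ∂cd = d − c.
The resulting 5×10 matrix has rank 4, and its Smith normal form has invariant factors (1,1,1,1).

Boundary ∂_2: C_2 → C_1 sends each 2-simplex [p,q,r] to [q,r] − [p,r] + [p,q]. For instance
  ∂bce = ce − be + bc,
  ∂bcd = cd − bd + bc.
This gives a 10×5 integer matrix of rank 5; reducing to Smith normal form yields diagonal entries (1,1,1,1,1).

Reading off H_k = ker ∂_k / im ∂_{k+1}:

  H_0: rank C_0 − rank ∂_1 = 5 − 4 = 1, and the invariant factors of ∂_1 are all 1, so H_0 ≅ Z.
  H_1: rank ker ∂_1 − rank ∂_2 = (10 − 4) − 5 = 1, and the invariant factors of ∂_2 are all 1, so H_1 ≅ Z.
  H_2: rank ker ∂_2 − rank ∂_3 = (5 − 5) − 0 = 0, and there is no ∂_3, so H_2 ≅ 0.

(K is a triangulation of the Möbius band.)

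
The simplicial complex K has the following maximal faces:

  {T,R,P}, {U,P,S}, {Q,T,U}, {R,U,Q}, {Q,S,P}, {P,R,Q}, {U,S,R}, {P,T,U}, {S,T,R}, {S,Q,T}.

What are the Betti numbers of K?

Fix the vertex order P < Q < R < S < T < U and write every simplex with vertices in increasing order. Then dim K = 2 and the simplices of K are:

  0-simplices (6): P, Q, R, S, T, U
  1-simplices (15): PQ, PR, PS, PT, PU, QR, QS, QT, QU, RS, RT, RU, ST, SU, TU
  2-simplices (10): PQR, PQS, PRT, PSU, PTU, QRU, QST, QTU, RST, RSU

giving chain groups C_0 ≅ Z^6, C_1 ≅ Z^15, C_2 ≅ Z^10.

Boundary ∂_1: C_1 → C_0 sends each edge [p,q] (with p < q) to q − p.
The resulting 6×15 matrix has rank 5, and its Smith normal form has invariant factors (1,1,1,1,1).

The boundary map ∂_2: C_2 → C_1 maps a triangle to the signed sum of its edges. For instance
  ∂PQR = QR − PR + PQ,
  ∂PTU = TU − PU + PT.
This gives a 15×10 integer matrix of rank 10; reducing to Smith normal form yields diagonal entries (1,1,1,1,1,1,1,1,1,2).

Reading off H_k = ker ∂_k / im ∂_{k+1}:

  H_0: rank C_0 − rank ∂_1 = 6 − 5 = 1, and the invariant factors of ∂_1 are all 1, so H_0 = Z.
  H_1: rank ker ∂_1 − rank ∂_2 = (15 − 5) − 10 = 0, and ∂_2 has invariant factor 2 > 1, so H_1 = Z/2.
  H_2: rank ker ∂_2 − rank ∂_3 = (10 − 10) − 0 = 0, and there is no ∂_3, so H_2 = 0.

As a check, the Euler characteristic is 6 − 15 + 10 = 1, which agrees with 1 − 0 + 0 = 1.

Hence the Betti numbers are b_0 = 1, b_1 = 0, b_2 = 0.

b_0 = 1, b_1 = 0, b_2 = 0.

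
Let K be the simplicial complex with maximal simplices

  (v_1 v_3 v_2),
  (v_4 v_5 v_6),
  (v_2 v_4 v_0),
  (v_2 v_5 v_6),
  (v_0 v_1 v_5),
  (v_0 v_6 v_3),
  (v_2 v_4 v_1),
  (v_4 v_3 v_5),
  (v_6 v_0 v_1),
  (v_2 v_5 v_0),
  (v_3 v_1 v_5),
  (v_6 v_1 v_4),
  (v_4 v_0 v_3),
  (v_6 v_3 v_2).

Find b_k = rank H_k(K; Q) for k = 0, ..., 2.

b_0 = 1, b_1 = 2, b_2 = 1.

Fix the vertex order v_0 < v_1 < v_2 < v_3 < v_4 < v_5 < v_6 and write every simplex with vertices in increasing order. Then dim K = 2 and the simplices of K are:

  0-simplices (7): [v_0], [v_1], [v_2], [v_3], [v_4], [v_5], [v_6]
  1-simplices (21): (21 of them)
  2-simplices (14): (14 of them)

giving chain groups C_0 ≅ Z^7, C_1 ≅ Z^21, C_2 ≅ Z^14.

The boundary map ∂_1: C_1 → C_0 is given by ∂[p,q] = [q] − [p].
The 7×21 boundary matrix has rank 6 and Smith normal form diag(1,1,1,1,1,1).

The boundary map ∂_2: C_2 → C_1 sends each 2-simplex [p,q,r] to [q,r] − [p,r] + [p,q]. For instance
  ∂[v_1,v_2,v_3] = [v_2,v_3] − [v_1,v_3] + [v_1,v_2],
  ∂[v_0,v_3,v_6] = [v_3,v_6] − [v_0,v_6] + [v_0,v_3].
The resulting 21×14 matrix has rank 13, and its Smith normal form has invariant factors (1,1,1,1,1,1,1,1,1,1,1,1,1).

Computing H_k = (kernel of ∂_k) / (image of ∂_{k+1}):

  H_0: rank C_0 − rank ∂_1 = 7 − 6 = 1, and the invariant factors of ∂_1 are all 1, so H_0 = Z.
  H_1: rank ker ∂_1 − rank ∂_2 = (21 − 6) − 13 = 2, and the invariant factors of ∂_2 are all 1, so H_1 = Z^2.
  H_2: rank ker ∂_2 − rank ∂_3 = (14 − 13) − 0 = 1, and there is no ∂_3, so H_2 = Z.

Hence the Betti numbers are b_0 = 1, b_1 = 2, b_2 = 1.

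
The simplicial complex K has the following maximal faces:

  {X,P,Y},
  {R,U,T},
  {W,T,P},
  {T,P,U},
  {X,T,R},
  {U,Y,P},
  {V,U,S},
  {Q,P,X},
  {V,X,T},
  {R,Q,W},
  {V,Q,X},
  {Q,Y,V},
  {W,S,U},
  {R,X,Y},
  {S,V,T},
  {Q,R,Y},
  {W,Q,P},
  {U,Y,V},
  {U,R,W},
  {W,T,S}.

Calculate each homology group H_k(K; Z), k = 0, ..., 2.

H_0 ≅ Z,  H_1 ≅ Z ⊕ Z/2,  H_2 = 0.

We work with the vertex ordering P < Q < R < S < T < U < V < W < X < Y. The simplices of K, each written with vertices in increasing order, are:

  0-simplices (10): P, Q, R, S, T, U, V, W, X, Y
  1-simplices (30): PQ, PT, PU, PW, PX, PY, QR, QV, QW, QX, QY, RT, RU, RW, RX, RY, ST, SU, SV, SW, TU, TV, TW, TX, UV, UW, UY, VX, VY, XY
  2-simplices (20): PQW, PQX, PTU, PTW, PUY, PXY, QRW, QRY, QVX, QVY, RTU, RTX, RUW, RXY, STV, STW, SUV, SUW, TVX, UVY

giving chain groups C_0 ≅ Z^10, C_1 ≅ Z^30, C_2 ≅ Z^20.

Boundary ∂_1: C_1 → C_0 is given by ∂[p,q] = [q] − [p]. For instance
  ∂RY = Y − R.
The resulting 10×30 matrix has rank 9, and its Smith normal form has invariant factors (1,1,1,1,1,1,1,1,1).

∂_2: C_2 → C_1 acts by ∂[p,q,r] = [q,r] − [p,r] + [p,q]. For instance
  ∂PTU = TU − PU + PT,
  ∂QVX = VX − QX + QV.
The resulting 30×20 matrix has rank 20, and its Smith normal form has invariant factors (1,1,1,1,1,1,1,1,1,1,1,1,1,1,1,1,1,1,1,2).

Computing H_k = (kernel of ∂_k) / (image of ∂_{k+1}):

  H_0: rank C_0 − rank ∂_1 = 10 − 9 = 1, and the invariant factors of ∂_1 are all 1, so H_0 ≅ Z.
  H_1: rank ker ∂_1 − rank ∂_2 = (30 − 9) − 20 = 1, and ∂_2 has invariant factor 2 > 1, so H_1 ≅ Z ⊕ Z/2.
  H_2: rank ker ∂_2 − rank ∂_3 = (20 − 20) − 0 = 0, and there is no ∂_3, so H_2 ≅ 0.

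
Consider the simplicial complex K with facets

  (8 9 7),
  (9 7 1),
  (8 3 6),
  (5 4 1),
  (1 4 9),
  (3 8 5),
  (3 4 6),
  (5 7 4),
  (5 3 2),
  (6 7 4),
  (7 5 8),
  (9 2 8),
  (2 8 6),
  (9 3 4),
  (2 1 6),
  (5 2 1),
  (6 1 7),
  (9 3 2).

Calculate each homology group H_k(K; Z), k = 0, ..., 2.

Take the total order 1 < 2 < 3 < 4 < 5 < 6 < 7 < 8 < 9 on the vertex set. Then K (dimension 2) consists of the simplices:

  0-simplices (9): [1], [2], [3], [4], [5], [6], [7], [8], [9]
  1-simplices (27): (27 of them)
  2-simplices (18): [1,2,5], [1,2,6], [1,4,5], [1,4,9], [1,6,7], [1,7,9], [2,3,5], [2,3,9], [2,6,8], [2,8,9], [3,4,6], [3,4,9], [3,5,8], [3,6,8], [4,5,7], [4,6,7], [5,7,8], [7,8,9]

so the chain groups are C_0 ≅ Z^9, C_1 ≅ Z^27, C_2 ≅ Z^18.

∂_1: C_1 → C_0 maps an edge to its endpoints' difference, ∂[p,q] = q − p. For instance
  ∂[3,4] = [4] − [3].
This gives a 9×27 integer matrix of rank 8; reducing to Smith normal form yields diagonal entries (1,1,1,1,1,1,1,1).

Boundary ∂_2: C_2 → C_1 maps a triangle to the signed sum of its edges. For instance
  ∂[3,5,8] = [5,8] − [3,8] + [3,5],
  ∂[4,6,7] = [6,7] − [4,7] + [4,6].
This gives a 27×18 integer matrix of rank 18; reducing to Smith normal form yields diagonal entries (1,1,1,1,1,1,1,1,1,1,1,1,1,1,1,1,1,2).

From H_k ≅ ker(∂_k) / im(∂_{k+1}) we obtain:

  H_0: rank C_0 − rank ∂_1 = 9 − 8 = 1, and the invariant factors of ∂_1 are all 1, so H_0 = Z.
  H_1: rank ker ∂_1 − rank ∂_2 = (27 − 8) − 18 = 1, and ∂_2 has invariant factor 2 > 1, so H_1 = Z × Z/2.
  H_2: rank ker ∂_2 − rank ∂_3 = (18 − 18) − 0 = 0, and there is no ∂_3, so H_2 = 0.

H_0 = Z,  H_1 = Z × Z/2,  H_2 = 0.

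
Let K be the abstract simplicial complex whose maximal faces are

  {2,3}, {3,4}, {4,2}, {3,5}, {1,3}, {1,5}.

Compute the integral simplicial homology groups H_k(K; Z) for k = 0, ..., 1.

We work with the vertex ordering 1 < 2 < 3 < 4 < 5. The simplices of K, each written with vertices in increasing order, are:

  0-simplices (5): [1], [2], [3], [4], [5]
  1-simplices (6): [1,3], [1,5], [2,3], [2,4], [3,4], [3,5]

so the chain groups are C_0 ≅ Z^5, C_1 ≅ Z^6.

The boundary map ∂_1: C_1 → C_0 sends each edge [p,q] (with p < q) to q − p.
As a 5×6 matrix over Z this has rank 4, with invariant factors (1,1,1,1).

From H_k ≅ ker(∂_k) / im(∂_{k+1}) we obtain:

  H_0: rank C_0 − rank ∂_1 = 5 − 4 = 1, and the invariant factors of ∂_1 are all 1, so H_0 ≅ Z.
  H_1: rank ker ∂_1 − rank ∂_2 = (6 − 4) − 0 = 2, and there is no ∂_2, so H_1 ≅ Z^2.

As a check, the Euler characteristic is 5 − 6 = -1, which agrees with 1 − 2 = -1.
(K is a triangulation of a wedge of 2 circles.)

H_0 ≅ Z,  H_1 ≅ Z^2.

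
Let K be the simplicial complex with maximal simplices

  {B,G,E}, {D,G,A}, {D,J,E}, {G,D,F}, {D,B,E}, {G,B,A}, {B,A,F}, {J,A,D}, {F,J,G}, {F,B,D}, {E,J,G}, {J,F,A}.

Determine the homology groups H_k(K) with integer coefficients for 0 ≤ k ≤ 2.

We work with the vertex ordering A < B < D < E < F < G < J. The simplices of K, each written with vertices in increasing order, are:

  0-simplices (7): A, B, D, E, F, G, J
  1-simplices (18): AB, AD, AF, AG, AJ, BD, BE, BF, BG, DE, DF, DG, DJ, EG, EJ, FG, FJ, GJ
  2-simplices (12): ABF, ABG, ADG, ADJ, AFJ, BDE, BDF, BEG, DEJ, DFG, EGJ, FGJ

giving chain groups C_0 ≅ Z^7, C_1 ≅ Z^18, C_2 ≅ Z^12.

Boundary ∂_1: C_1 → C_0 is given by ∂[p,q] = [q] − [p]. For instance
  ∂BG = G − B.
The 7×18 boundary matrix has rank 6 and Smith normal form diag(1,1,1,1,1,1).

∂_2: C_2 → C_1 maps a triangle to the signed sum of its edges. For instance
  ∂BEG = EG − BG + BE,
  ∂AFJ = FJ − AJ + AF.
The 18×12 boundary matrix has rank 12 and Smith normal form diag(1,1,1,1,1,1,1,1,1,1,1,2).

Computing H_k = (kernel of ∂_k) / (image of ∂_{k+1}):

  H_0: rank C_0 − rank ∂_1 = 7 − 6 = 1, and the invariant factors of ∂_1 are all 1, so H_0 = Z.
  H_1: rank ker ∂_1 − rank ∂_2 = (18 − 6) − 12 = 0, and ∂_2 has invariant factor 2 > 1, so H_1 = Z/2Z.
  H_2: rank ker ∂_2 − rank ∂_3 = (12 − 12) − 0 = 0, and there is no ∂_3, so H_2 = 0.

As a check, the Euler characteristic is 7 − 18 + 12 = 1, which agrees with 1 − 0 + 0 = 1.
(K is a triangulation of the real projective plane RP^2.)

H_0 ≅ Z,  H_1 ≅ Z/2Z,  H_2 = 0.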